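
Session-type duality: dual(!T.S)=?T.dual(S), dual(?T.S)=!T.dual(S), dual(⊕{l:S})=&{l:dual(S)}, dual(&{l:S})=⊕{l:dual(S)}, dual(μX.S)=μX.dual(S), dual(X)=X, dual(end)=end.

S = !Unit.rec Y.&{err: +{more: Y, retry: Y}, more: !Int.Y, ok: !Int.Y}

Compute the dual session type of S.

!Unit = ?Unit
  rec Y = rec Y  (μ self-dual)
    &{err,more,ok} = +{err,more,ok}  (offer→select)
      [err]
        +{more,retry} = &{more,retry}  (⊕→&)
          [more]
            dual(Y) = Y
          [retry]
            dual(Y) = Y
      [more]
        !Int = ?Int
          dual(Y) = Y
      [ok]
        !Int = ?Int
          dual(Y) = Y

?Unit.rec Y.+{err: &{more: Y, retry: Y}, more: ?Int.Y, ok: ?Int.Y}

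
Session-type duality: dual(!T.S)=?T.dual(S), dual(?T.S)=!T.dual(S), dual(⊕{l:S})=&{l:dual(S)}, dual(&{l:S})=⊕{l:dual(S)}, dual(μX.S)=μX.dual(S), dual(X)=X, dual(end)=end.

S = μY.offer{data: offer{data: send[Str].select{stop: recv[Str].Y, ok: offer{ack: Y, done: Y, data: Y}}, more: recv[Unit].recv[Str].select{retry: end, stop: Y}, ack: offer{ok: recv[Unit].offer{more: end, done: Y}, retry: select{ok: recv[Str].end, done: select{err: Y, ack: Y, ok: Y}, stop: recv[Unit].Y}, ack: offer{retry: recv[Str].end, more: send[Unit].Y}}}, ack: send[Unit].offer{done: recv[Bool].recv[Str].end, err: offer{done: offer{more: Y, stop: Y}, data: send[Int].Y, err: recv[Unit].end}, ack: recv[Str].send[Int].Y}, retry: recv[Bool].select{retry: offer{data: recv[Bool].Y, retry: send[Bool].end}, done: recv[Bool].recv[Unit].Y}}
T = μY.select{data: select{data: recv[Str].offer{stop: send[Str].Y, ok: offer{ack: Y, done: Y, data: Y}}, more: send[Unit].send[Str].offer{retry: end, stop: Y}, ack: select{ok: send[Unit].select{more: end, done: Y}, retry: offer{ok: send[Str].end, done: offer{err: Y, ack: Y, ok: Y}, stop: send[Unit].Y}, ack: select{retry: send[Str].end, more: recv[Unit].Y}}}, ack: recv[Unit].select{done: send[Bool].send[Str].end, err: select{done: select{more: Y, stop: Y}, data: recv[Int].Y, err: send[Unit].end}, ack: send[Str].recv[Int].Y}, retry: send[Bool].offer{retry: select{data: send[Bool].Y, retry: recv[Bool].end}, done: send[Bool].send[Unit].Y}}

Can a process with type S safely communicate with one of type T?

NO

μY ‖ μY  ✓ (μ self-dual)
  offer{data,ack,retry} ‖ select{data,ack,retry}  ✓ same labels
    case data:
      offer{data,more,ack} ‖ select{data,more,ack}  ✓ same labels
        case data:
          send[Str] ‖ recv[Str]  ✓
            select{stop,ok} ‖ offer{stop,ok}  ✓ same labels
              case stop:
                recv[Str] ‖ send[Str]  ✓
                  Y ‖ Y  ✓
              case ok:
                offer{ack,done,data} ‖ offer{ack,done,data}  ✗ choice polarity not flipped — not dual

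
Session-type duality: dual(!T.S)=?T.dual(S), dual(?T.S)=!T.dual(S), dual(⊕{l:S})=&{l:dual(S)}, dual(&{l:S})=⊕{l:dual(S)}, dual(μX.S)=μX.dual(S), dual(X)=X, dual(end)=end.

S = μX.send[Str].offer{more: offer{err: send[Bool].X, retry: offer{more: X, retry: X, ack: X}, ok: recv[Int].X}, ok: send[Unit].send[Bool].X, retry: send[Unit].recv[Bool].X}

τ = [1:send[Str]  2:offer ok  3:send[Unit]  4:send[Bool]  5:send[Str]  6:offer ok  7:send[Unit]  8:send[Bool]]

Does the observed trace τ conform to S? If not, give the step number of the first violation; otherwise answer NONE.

step 1: send[Str]  match  cont: offer{more: offer{err: send[Bool].μX.…, retry: offer{more: μX.…, retry: μX.…, ack: μX.…}, ok: recv[Int].μX.…}, ok: send[Unit].send[Bool].μX.…, retry: send[Unit].recv[Bool].μX.…}
step 2: offer ok  match  cont: send[Unit].send[Bool].μX.…
step 3: send[Unit]  match  cont: send[Bool].μX.…
step 4: send[Bool]  match  cont: μX.…
step 5: send[Str]  match  cont: offer{more: offer{err: send[Bool].μX.…, retry: offer{more: μX.…, retry: μX.…, ack: μX.…}, ok: recv[Int].μX.…}, ok: send[Unit].send[Bool].μX.…, retry: send[Unit].recv[Bool].μX.…}
step 6: offer ok  match  cont: send[Unit].send[Bool].μX.…
step 7: send[Unit]  match  cont: send[Bool].μX.…
step 8: send[Bool]  match  cont: μX.…
all 8 steps conform

NONE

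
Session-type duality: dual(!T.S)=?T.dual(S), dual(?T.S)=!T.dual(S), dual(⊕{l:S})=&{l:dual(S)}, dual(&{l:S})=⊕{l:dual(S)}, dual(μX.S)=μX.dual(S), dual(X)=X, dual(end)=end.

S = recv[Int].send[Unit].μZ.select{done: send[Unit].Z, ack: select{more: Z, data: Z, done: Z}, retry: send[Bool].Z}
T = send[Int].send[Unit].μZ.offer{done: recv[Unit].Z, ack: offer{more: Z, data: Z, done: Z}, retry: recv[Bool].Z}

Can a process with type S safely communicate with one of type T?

recv[Int] ‖ send[Int]  ok
  send[Unit] ‖ send[Unit]  ✗ same direction on both sides — not dual

NO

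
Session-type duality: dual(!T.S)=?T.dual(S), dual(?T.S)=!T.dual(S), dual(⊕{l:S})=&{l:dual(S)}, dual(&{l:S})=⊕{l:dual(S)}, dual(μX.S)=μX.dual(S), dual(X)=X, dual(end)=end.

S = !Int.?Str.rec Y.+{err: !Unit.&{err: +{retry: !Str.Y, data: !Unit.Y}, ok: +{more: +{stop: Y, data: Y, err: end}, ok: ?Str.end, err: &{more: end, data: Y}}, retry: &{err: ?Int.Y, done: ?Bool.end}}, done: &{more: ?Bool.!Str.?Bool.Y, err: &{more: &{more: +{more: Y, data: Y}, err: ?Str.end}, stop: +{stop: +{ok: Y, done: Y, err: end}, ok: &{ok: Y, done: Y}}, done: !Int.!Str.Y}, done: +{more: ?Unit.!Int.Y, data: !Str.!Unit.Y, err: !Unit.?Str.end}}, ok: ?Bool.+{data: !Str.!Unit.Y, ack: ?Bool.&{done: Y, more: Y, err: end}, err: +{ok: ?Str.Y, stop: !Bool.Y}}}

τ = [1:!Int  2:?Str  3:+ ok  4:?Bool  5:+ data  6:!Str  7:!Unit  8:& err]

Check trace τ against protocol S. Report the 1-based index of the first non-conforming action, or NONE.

8

step 1: !Int  match  cont: ?Str.rec Y.…
step 2: ?Str  match  cont: rec Y.…
step 3: + ok  match  cont: ?Bool.+{data: !Str.!Unit.rec Y.…, ack: ?Bool.&{done: rec Y.…, more: rec Y.…, err: end}, err: +{ok: ?Str.rec Y.…, stop: !Bool.rec Y.…}}
step 4: ?Bool  match  cont: +{data: !Str.!Unit.rec Y.…, ack: ?Bool.&{done: rec Y.…, more: rec Y.…, err: end}, err: +{ok: ?Str.rec Y.…, stop: !Bool.rec Y.…}}
step 5: + data  match  cont: !Str.!Unit.rec Y.…
step 6: !Str  match  cont: !Unit.rec Y.…
step 7: !Unit  match  cont: rec Y.…
step 8: got & err, protocol expects + err or + done or + ok  ✗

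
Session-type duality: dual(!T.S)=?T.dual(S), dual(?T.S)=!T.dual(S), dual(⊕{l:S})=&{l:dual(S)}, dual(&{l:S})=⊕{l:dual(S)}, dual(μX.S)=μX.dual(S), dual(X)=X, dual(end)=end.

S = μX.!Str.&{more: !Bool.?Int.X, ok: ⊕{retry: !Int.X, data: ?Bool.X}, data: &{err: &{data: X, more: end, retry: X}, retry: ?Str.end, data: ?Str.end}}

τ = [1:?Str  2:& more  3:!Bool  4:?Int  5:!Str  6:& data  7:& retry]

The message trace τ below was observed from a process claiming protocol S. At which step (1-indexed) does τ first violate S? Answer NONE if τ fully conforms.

1

[1] got ?Str, protocol expects !Str  ✗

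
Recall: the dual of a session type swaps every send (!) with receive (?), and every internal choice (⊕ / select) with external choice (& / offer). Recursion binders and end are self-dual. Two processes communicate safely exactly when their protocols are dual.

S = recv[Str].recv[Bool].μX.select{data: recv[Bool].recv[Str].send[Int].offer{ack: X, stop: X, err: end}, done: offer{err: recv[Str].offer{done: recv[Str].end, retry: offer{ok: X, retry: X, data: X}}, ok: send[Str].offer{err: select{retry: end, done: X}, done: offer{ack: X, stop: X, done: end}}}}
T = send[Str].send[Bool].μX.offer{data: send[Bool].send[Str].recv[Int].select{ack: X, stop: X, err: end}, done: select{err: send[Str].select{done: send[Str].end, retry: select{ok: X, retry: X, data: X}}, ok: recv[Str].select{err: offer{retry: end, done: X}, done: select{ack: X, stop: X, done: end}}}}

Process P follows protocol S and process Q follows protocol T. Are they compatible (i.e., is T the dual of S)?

YES

recv[Str] ‖ send[Str]  ✓
  recv[Bool] ‖ send[Bool]  ✓
    μX ‖ μX  ✓ (binder kept)
      select{data,done} ‖ offer{data,done}  ✓ labels match
        case data:
          recv[Bool] ‖ send[Bool]  ✓
            recv[Str] ‖ send[Str]  ✓
              send[Int] ‖ recv[Int]  ✓
                offer{ack,stop,err} ‖ select{ack,stop,err}  ✓ labels match
                  case ack:
                    X ‖ X  ✓
                  case stop:
                    X ‖ X  ✓
                  case err:
                    end ‖ end  ✓
        case done:
          offer{err,ok} ‖ select{err,ok}  ✓ labels match
            case err:
              recv[Str] ‖ send[Str]  ✓
                offer{done,retry} ‖ select{done,retry}  ✓ labels match
                  case done:
                    recv[Str] ‖ send[Str]  ✓
                      end ‖ end  ✓
                  case retry:
                    offer{ok,retry,data} ‖ select{ok,retry,data}  ✓ labels match
                      case ok:
                        X ‖ X  ✓
                      case retry:
                        X ‖ X  ✓
                      case data:
                        X ‖ X  ✓
            case ok:
              send[Str] ‖ recv[Str]  ✓
                offer{err,done} ‖ select{err,done}  ✓ labels match
                  case err:
                    select{retry,done} ‖ offer{retry,done}  ✓ labels match
                      case retry:
                        end ‖ end  ✓
                      case done:
                        X ‖ X  ✓
                  case done:
                    offer{ack,stop,done} ‖ select{ack,stop,done}  ✓ labels match
                      case ack:
                        X ‖ X  ✓
                      case stop:
                        X ‖ X  ✓
                      case done:
                        end ‖ end  ✓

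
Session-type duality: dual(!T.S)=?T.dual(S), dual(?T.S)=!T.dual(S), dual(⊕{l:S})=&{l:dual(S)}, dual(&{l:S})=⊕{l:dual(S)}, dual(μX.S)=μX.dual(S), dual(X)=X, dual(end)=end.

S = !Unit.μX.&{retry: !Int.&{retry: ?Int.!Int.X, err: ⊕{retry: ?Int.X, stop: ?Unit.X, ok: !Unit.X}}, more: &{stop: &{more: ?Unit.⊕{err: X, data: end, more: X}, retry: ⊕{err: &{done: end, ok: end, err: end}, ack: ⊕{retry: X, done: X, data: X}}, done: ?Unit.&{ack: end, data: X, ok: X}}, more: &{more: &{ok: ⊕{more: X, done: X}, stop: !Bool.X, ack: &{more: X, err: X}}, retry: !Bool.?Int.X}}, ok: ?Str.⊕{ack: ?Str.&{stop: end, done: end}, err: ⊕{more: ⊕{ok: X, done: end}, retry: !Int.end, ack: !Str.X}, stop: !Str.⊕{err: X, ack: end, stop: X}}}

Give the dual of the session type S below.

!Unit → ?Unit
  μX → μX  (μ self-dual)
    &{retry,more,ok} → ⊕{retry,more,ok}  (&→⊕)
      • retry:
        !Int → ?Int
          &{retry,err} → ⊕{retry,err}  (&→⊕)
            • retry:
              ?Int → !Int
                !Int → ?Int
                  X self-dual
            • err:
              ⊕{retry,stop,ok} → &{retry,stop,ok}  (internal→external)
                • retry:
                  ?Int → !Int
                    X self-dual
                • stop:
                  ?Unit → !Unit
                    X self-dual
                • ok:
                  !Unit → ?Unit
                    X self-dual
      • more:
        &{stop,more} → ⊕{stop,more}  (&→⊕)
          • stop:
            &{more,retry,done} → ⊕{more,retry,done}  (&→⊕)
              • more:
                ?Unit → !Unit
                  ⊕{err,data,more} → &{err,data,more}  (internal→external)
                    • err:
                      X self-dual
                    • data:
                      end self-dual
                    • more:
                      X self-dual
              • retry:
                ⊕{err,ack} → &{err,ack}  (internal→external)
                  • err:
                    &{done,ok,err} → ⊕{done,ok,err}  (&→⊕)
                      • done:
                        end self-dual
                      • ok:
                        end self-dual
                      • err:
                        end self-dual
                  • ack:
                    ⊕{retry,done,data} → &{retry,done,data}  (internal→external)
                      • retry:
                        X self-dual
                      • done:
                        X self-dual
                      • data:
                        X self-dual
              • done:
                ?Unit → !Unit
                  &{ack,data,ok} → ⊕{ack,data,ok}  (&→⊕)
                    • ack:
                      end self-dual
                    • data:
                      X self-dual
                    • ok:
                      X self-dual
          • more:
            &{more,retry} → ⊕{more,retry}  (&→⊕)
              • more:
                &{ok,stop,ack} → ⊕{ok,stop,ack}  (&→⊕)
                  • ok:
                    ⊕{more,done} → &{more,done}  (internal→external)
                      • more:
                        X self-dual
                      • done:
                        X self-dual
                  • stop:
                    !Bool → ?Bool
                      X self-dual
                  • ack:
                    &{more,err} → ⊕{more,err}  (&→⊕)
                      • more:
                        X self-dual
                      • err:
                        X self-dual
              • retry:
                !Bool → ?Bool
                  ?Int → !Int
                    X self-dual
      • ok:
        ?Str → !Str
          ⊕{ack,err,stop} → &{ack,err,stop}  (internal→external)
            • ack:
              ?Str → !Str
                &{stop,done} → ⊕{stop,done}  (&→⊕)
                  • stop:
                    end self-dual
                  • done:
                    end self-dual
            • err:
              ⊕{more,retry,ack} → &{more,retry,ack}  (internal→external)
                • more:
                  ⊕{ok,done} → &{ok,done}  (internal→external)
                    • ok:
                      X self-dual
                    • done:
                      end self-dual
                • retry:
                  !Int → ?Int
                    end self-dual
                • ack:
                  !Str → ?Str
                    X self-dual
            • stop:
              !Str → ?Str
                ⊕{err,ack,stop} → &{err,ack,stop}  (internal→external)
                  • err:
                    X self-dual
                  • ack:
                    end self-dual
                  • stop:
                    X self-dual

?Unit.μX.⊕{retry: ?Int.⊕{retry: !Int.?Int.X, err: &{retry: !Int.X, stop: !Unit.X, ok: ?Unit.X}}, more: ⊕{stop: ⊕{more: !Unit.&{err: X, data: end, more: X}, retry: &{err: ⊕{done: end, ok: end, err: end}, ack: &{retry: X, done: X, data: X}}, done: !Unit.⊕{ack: end, data: X, ok: X}}, more: ⊕{more: ⊕{ok: &{more: X, done: X}, stop: ?Bool.X, ack: ⊕{more: X, err: X}}, retry: ?Bool.!Int.X}}, ok: !Str.&{ack: !Str.⊕{stop: end, done: end}, err: &{more: &{ok: X, done: end}, retry: ?Int.end, ack: ?Str.X}, stop: ?Str.&{err: X, ack: end, stop: X}}}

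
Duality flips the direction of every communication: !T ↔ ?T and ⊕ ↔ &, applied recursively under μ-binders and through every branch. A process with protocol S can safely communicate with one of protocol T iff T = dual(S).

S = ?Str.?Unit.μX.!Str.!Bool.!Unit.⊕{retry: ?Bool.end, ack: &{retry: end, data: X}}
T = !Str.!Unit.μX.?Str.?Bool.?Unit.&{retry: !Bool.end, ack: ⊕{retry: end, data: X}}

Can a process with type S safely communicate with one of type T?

?Str vs !Str  ✓
  ?Unit vs !Unit  ✓
    μX vs μX  ✓ (binder kept)
      !Str vs ?Str  ✓
        !Bool vs ?Bool  ✓
          !Unit vs ?Unit  ✓
            ⊕{retry,ack} vs &{retry,ack}  ✓ label sets agree
              [retry]
                ?Bool vs !Bool  ✓
                  end vs end  ✓
              [ack]
                &{retry,data} vs ⊕{retry,data}  ✓ label sets agree
                  [retry]
                    end vs end  ✓
                  [data]
                    X vs X  ✓

YES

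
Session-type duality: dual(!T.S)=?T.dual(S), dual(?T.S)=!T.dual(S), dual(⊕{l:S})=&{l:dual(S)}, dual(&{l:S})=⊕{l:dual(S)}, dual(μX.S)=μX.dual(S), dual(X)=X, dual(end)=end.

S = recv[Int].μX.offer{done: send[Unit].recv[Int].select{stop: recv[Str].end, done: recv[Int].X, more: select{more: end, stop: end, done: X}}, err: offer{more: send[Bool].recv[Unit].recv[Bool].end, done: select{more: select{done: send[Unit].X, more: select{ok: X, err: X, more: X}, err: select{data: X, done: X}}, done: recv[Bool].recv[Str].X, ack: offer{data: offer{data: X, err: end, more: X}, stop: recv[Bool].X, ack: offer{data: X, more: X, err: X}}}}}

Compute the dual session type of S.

recv[Int] ↦ send[Int]
  μX ↦ μX  (binder kept)
    offer{done,err} ↦ select{done,err}  (external→internal)
      • done:
        send[Unit] ↦ recv[Unit]
          recv[Int] ↦ send[Int]
            select{stop,done,more} ↦ offer{stop,done,more}  (internal→external)
              • stop:
                recv[Str] ↦ send[Str]
                  end self-dual
              • done:
                recv[Int] ↦ send[Int]
                  X self-dual
              • more:
                select{more,stop,done} ↦ offer{more,stop,done}  (internal→external)
                  • more:
                    end self-dual
                  • stop:
                    end self-dual
                  • done:
                    X self-dual
      • err:
        offer{more,done} ↦ select{more,done}  (external→internal)
          • more:
            send[Bool] ↦ recv[Bool]
              recv[Unit] ↦ send[Unit]
                recv[Bool] ↦ send[Bool]
                  end self-dual
          • done:
            select{more,done,ack} ↦ offer{more,done,ack}  (internal→external)
              • more:
                select{done,more,err} ↦ offer{done,more,err}  (internal→external)
                  • done:
                    send[Unit] ↦ recv[Unit]
                      X self-dual
                  • more:
                    select{ok,err,more} ↦ offer{ok,err,more}  (internal→external)
                      • ok:
                        X self-dual
                      • err:
                        X self-dual
                      • more:
                        X self-dual
                  • err:
                    select{data,done} ↦ offer{data,done}  (internal→external)
                      • data:
                        X self-dual
                      • done:
                        X self-dual
              • done:
                recv[Bool] ↦ send[Bool]
                  recv[Str] ↦ send[Str]
                    X self-dual
              • ack:
                offer{data,stop,ack} ↦ select{data,stop,ack}  (external→internal)
                  • data:
                    offer{data,err,more} ↦ select{data,err,more}  (external→internal)
                      • data:
                        X self-dual
                      • err:
                        end self-dual
                      • more:
                        X self-dual
                  • stop:
                    recv[Bool] ↦ send[Bool]
                      X self-dual
                  • ack:
                    offer{data,more,err} ↦ select{data,more,err}  (external→internal)
                      • data:
                        X self-dual
                      • more:
                        X self-dual
                      • err:
                        X self-dual

send[Int].μX.select{done: recv[Unit].send[Int].offer{stop: send[Str].end, done: send[Int].X, more: offer{more: end, stop: end, done: X}}, err: select{more: recv[Bool].send[Unit].send[Bool].end, done: offer{more: offer{done: recv[Unit].X, more: offer{ok: X, err: X, more: X}, err: offer{data: X, done: X}}, done: send[Bool].send[Str].X, ack: select{data: select{data: X, err: end, more: X}, stop: send[Bool].X, ack: select{data: X, more: X, err: X}}}}}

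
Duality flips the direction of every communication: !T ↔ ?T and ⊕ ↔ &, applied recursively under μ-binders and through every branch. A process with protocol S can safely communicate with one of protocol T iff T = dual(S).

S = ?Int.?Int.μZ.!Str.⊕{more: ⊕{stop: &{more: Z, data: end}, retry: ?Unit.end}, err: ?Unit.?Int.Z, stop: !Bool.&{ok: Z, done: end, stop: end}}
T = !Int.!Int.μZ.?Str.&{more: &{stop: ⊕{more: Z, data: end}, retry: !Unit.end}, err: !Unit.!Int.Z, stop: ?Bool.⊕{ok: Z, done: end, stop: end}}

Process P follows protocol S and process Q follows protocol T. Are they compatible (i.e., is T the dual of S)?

YES

?Int vs !Int  ✓
  ?Int vs !Int  ✓
    μZ vs μZ  ✓ (rec unchanged)
      !Str vs ?Str  ✓
        ⊕{more,err,stop} vs &{more,err,stop}  ✓ labels match
          [more]
            ⊕{stop,retry} vs &{stop,retry}  ✓ labels match
              [stop]
                &{more,data} vs ⊕{more,data}  ✓ labels match
                  [more]
                    Z vs Z  ✓
                  [data]
                    end vs end  ✓
              [retry]
                ?Unit vs !Unit  ✓
                  end vs end  ✓
          [err]
            ?Unit vs !Unit  ✓
              ?Int vs !Int  ✓
                Z vs Z  ✓
          [stop]
            !Bool vs ?Bool  ✓
              &{ok,done,stop} vs ⊕{ok,done,stop}  ✓ labels match
                [ok]
                  Z vs Z  ✓
                [done]
                  end vs end  ✓
                [stop]
                  end vs end  ✓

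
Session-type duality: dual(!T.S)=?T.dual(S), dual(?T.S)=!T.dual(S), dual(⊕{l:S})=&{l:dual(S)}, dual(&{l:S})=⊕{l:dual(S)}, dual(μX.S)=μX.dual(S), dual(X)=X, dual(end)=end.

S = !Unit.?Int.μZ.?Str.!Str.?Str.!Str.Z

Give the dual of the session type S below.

?Unit.!Int.μZ.!Str.?Str.!Str.?Str.Z

!Unit = ?Unit
  ?Int = !Int
    μZ = μZ  (rec unchanged)
      ?Str = !Str
        !Str = ?Str
          ?Str = !Str
            !Str = ?Str
              Z ↦ Z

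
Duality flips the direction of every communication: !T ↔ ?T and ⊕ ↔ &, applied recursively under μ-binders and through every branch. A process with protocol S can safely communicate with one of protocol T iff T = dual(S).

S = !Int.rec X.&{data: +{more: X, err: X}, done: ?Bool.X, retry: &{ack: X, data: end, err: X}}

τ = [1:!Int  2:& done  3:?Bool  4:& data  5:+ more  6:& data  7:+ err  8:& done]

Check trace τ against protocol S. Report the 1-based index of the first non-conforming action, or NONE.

NONE

step 1: !Int  match  state: rec X.…
step 2: & done  match  state: ?Bool.rec X.…
step 3: ?Bool  match  state: rec X.…
step 4: & data  match  state: +{more: rec X.…, err: rec X.…}
step 5: + more  match  state: rec X.…
step 6: & data  match  state: +{more: rec X.…, err: rec X.…}
step 7: + err  match  state: rec X.…
step 8: & done  match  state: ?Bool.rec X.…
all 8 steps conform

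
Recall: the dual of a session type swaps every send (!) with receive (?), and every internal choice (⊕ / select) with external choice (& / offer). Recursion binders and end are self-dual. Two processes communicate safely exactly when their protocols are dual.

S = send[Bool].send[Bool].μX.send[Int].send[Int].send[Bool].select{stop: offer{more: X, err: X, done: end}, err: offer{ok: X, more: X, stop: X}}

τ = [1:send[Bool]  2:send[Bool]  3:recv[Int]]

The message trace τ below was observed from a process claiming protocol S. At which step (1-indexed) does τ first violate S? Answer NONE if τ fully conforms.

3

step 1: send[Bool]  ✓  cont: send[Bool].μX.…
step 2: send[Bool]  ✓  cont: μX.…
step 3: got recv[Int], protocol expects send[Int]  ✗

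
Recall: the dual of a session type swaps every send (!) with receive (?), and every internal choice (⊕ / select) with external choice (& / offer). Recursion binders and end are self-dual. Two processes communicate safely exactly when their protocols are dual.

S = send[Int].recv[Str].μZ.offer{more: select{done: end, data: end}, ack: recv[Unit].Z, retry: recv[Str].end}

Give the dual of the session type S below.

recv[Int].send[Str].μZ.select{more: offer{done: end, data: end}, ack: send[Unit].Z, retry: send[Str].end}

send[Int] = recv[Int]
  recv[Str] = send[Str]
    μZ = μZ  (rec unchanged)
      offer{more,ack,retry} = select{more,ack,retry}  (external→internal)
        case more:
          select{done,data} = offer{done,data}  (⊕→&)
            case done:
              dual(end) = end
            case data:
              dual(end) = end
        case ack:
          recv[Unit] = send[Unit]
            dual(Z) = Z
        case retry:
          recv[Str] = send[Str]
            dual(end) = end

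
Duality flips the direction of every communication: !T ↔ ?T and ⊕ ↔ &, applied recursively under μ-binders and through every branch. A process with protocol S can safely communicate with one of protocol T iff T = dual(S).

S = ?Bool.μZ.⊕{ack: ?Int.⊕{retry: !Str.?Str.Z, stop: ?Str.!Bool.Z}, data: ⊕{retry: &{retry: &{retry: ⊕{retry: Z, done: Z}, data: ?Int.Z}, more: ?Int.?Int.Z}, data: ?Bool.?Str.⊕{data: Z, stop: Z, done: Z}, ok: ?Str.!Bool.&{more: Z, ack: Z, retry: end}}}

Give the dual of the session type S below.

?Bool → !Bool
  μZ → μZ  (binder kept)
    ⊕{ack,data} → &{ack,data}  (internal→external)
      case ack:
        ?Int → !Int
          ⊕{retry,stop} → &{retry,stop}  (internal→external)
            case retry:
              !Str → ?Str
                ?Str → !Str
                  Z ↦ Z
            case stop:
              ?Str → !Str
                !Bool → ?Bool
                  Z ↦ Z
      case data:
        ⊕{retry,data,ok} → &{retry,data,ok}  (internal→external)
          case retry:
            &{retry,more} → ⊕{retry,more}  (&→⊕)
              case retry:
                &{retry,data} → ⊕{retry,data}  (&→⊕)
                  case retry:
                    ⊕{retry,done} → &{retry,done}  (internal→external)
                      case retry:
                        Z ↦ Z
                      case done:
                        Z ↦ Z
                  case data:
                    ?Int → !Int
                      Z ↦ Z
              case more:
                ?Int → !Int
                  ?Int → !Int
                    Z ↦ Z
          case data:
            ?Bool → !Bool
              ?Str → !Str
                ⊕{data,stop,done} → &{data,stop,done}  (internal→external)
                  case data:
                    Z ↦ Z
                  case stop:
                    Z ↦ Z
                  case done:
                    Z ↦ Z
          case ok:
            ?Str → !Str
              !Bool → ?Bool
                &{more,ack,retry} → ⊕{more,ack,retry}  (&→⊕)
                  case more:
                    Z ↦ Z
                  case ack:
                    Z ↦ Z
                  case retry:
                    end ↦ end

!Bool.μZ.&{ack: !Int.&{retry: ?Str.!Str.Z, stop: !Str.?Bool.Z}, data: &{retry: ⊕{retry: ⊕{retry: &{retry: Z, done: Z}, data: !Int.Z}, more: !Int.!Int.Z}, data: !Bool.!Str.&{data: Z, stop: Z, done: Z}, ok: !Str.?Bool.⊕{more: Z, ack: Z, retry: end}}}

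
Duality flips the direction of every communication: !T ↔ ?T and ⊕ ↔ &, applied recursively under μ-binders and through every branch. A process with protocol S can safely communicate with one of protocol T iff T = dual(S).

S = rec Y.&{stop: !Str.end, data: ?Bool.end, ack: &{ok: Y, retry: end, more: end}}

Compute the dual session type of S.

rec Y.+{stop: ?Str.end, data: !Bool.end, ack: +{ok: Y, retry: end, more: end}}

rec Y → rec Y  (μ self-dual)
  &{stop,data,ack} → +{stop,data,ack}  (&→⊕)
    [stop]
      !Str → ?Str
        dual(end) = end
    [data]
      ?Bool → !Bool
        dual(end) = end
    [ack]
      &{ok,retry,more} → +{ok,retry,more}  (&→⊕)
        [ok]
          dual(Y) = Y
        [retry]
          dual(end) = end
        [more]
          dual(end) = end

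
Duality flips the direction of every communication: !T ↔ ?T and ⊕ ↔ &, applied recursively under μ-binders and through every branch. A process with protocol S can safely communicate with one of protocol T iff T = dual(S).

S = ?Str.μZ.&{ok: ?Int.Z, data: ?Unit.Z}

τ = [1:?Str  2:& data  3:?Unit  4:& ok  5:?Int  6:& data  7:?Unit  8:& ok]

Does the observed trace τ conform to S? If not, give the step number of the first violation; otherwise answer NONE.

NONE

step 1: ?Str  ✓  state: μZ.…
step 2: & data  ✓  state: ?Unit.μZ.…
step 3: ?Unit  ✓  state: μZ.…
step 4: & ok  ✓  state: ?Int.μZ.…
step 5: ?Int  ✓  state: μZ.…
step 6: & data  ✓  state: ?Unit.μZ.…
step 7: ?Unit  ✓  state: μZ.…
step 8: & ok  ✓  state: ?Int.μZ.…
all 8 steps conform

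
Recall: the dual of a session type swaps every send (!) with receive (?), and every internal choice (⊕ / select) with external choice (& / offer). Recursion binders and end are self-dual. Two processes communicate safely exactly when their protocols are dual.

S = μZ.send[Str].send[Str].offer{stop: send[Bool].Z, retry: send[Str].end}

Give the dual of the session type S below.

μZ → μZ  (binder kept)
  send[Str] → recv[Str]
    send[Str] → recv[Str]
      offer{stop,retry} → select{stop,retry}  (&→⊕)
        • stop:
          send[Bool] → recv[Bool]
            Z self-dual
        • retry:
          send[Str] → recv[Str]
            end self-dual

μZ.recv[Str].recv[Str].select{stop: recv[Bool].Z, retry: recv[Str].end}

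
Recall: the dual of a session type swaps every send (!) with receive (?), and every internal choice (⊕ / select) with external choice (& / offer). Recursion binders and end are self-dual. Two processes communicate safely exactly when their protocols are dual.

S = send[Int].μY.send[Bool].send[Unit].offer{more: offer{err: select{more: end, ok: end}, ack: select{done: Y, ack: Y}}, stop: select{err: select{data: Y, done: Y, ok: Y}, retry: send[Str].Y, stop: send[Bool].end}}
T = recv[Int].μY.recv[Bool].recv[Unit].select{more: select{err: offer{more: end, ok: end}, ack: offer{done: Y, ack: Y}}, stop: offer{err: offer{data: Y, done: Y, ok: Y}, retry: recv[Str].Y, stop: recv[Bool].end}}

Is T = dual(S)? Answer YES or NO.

YES

send[Int] vs recv[Int]  ✓
  μY vs μY  ✓ (binder kept)
    send[Bool] vs recv[Bool]  ✓
      send[Unit] vs recv[Unit]  ✓
        offer{more,stop} vs select{more,stop}  ✓ same labels
          [more]
            offer{err,ack} vs select{err,ack}  ✓ same labels
              [err]
                select{more,ok} vs offer{more,ok}  ✓ same labels
                  [more]
                    end vs end  ✓
                  [ok]
                    end vs end  ✓
              [ack]
                select{done,ack} vs offer{done,ack}  ✓ same labels
                  [done]
                    Y vs Y  ✓
                  [ack]
                    Y vs Y  ✓
          [stop]
            select{err,retry,stop} vs offer{err,retry,stop}  ✓ same labels
              [err]
                select{data,done,ok} vs offer{data,done,ok}  ✓ same labels
                  [data]
                    Y vs Y  ✓
                  [done]
                    Y vs Y  ✓
                  [ok]
                    Y vs Y  ✓
              [retry]
                send[Str] vs recv[Str]  ✓
                  Y vs Y  ✓
              [stop]
                send[Bool] vs recv[Bool]  ✓
                  end vs end  ✓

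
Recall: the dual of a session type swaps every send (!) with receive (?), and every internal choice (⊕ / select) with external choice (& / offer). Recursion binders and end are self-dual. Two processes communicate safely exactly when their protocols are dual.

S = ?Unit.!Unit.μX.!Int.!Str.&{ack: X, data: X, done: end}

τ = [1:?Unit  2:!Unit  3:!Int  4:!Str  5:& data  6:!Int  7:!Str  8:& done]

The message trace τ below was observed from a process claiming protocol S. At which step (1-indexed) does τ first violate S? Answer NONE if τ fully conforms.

[1] ?Unit  ✓  state: !Unit.μX.…
[2] !Unit  ✓  state: μX.…
[3] !Int  ✓  state: !Str.&{ack: μX.…, data: μX.…, done: end}
[4] !Str  ✓  state: &{ack: μX.…, data: μX.…, done: end}
[5] & data  ✓  state: μX.…
[6] !Int  ✓  state: !Str.&{ack: μX.…, data: μX.…, done: end}
[7] !Str  ✓  state: &{ack: μX.…, data: μX.…, done: end}
[8] & done  ✓  state: end
trace exhausted — no violation

NONE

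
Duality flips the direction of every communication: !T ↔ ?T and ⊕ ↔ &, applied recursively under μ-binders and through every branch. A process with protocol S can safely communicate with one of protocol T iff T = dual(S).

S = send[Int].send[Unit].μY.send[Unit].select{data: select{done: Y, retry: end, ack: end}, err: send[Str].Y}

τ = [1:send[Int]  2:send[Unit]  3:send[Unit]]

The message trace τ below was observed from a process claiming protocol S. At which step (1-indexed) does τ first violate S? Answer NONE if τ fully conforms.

[1] send[Int]  match  now at send[Unit].μY.…
[2] send[Unit]  match  now at μY.…
[3] send[Unit]  match  now at select{data: select{done: μY.…, retry: end, ack: end}, err: send[Str].μY.…}
τ conforms to S (length 3)

NONE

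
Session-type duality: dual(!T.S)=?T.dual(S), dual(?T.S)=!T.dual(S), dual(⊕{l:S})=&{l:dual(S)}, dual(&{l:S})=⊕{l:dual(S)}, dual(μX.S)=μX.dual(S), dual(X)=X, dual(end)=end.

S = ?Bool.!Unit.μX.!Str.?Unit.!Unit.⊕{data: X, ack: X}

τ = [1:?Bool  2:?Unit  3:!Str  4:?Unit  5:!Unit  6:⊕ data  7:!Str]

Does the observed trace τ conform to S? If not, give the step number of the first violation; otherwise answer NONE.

2

[1] ?Bool  ok  cont: !Unit.μX.…
[2] got ?Unit, protocol expects !Unit  ✗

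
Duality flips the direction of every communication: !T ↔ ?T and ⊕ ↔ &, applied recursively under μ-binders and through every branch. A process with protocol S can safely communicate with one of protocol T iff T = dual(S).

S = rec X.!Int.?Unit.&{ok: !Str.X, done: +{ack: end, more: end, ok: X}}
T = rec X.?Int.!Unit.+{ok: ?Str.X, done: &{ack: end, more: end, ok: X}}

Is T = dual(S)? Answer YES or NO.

YES

rec X ‖ rec X  match (binder kept)
  !Int ‖ ?Int  match
    ?Unit ‖ !Unit  match
      &{ok,done} ‖ +{ok,done}  match labels match
        case ok:
          !Str ‖ ?Str  match
            X ‖ X  match
        case done:
          +{ack,more,ok} ‖ &{ack,more,ok}  match labels match
            case ack:
              end ‖ end  match
            case more:
              end ‖ end  match
            case ok:
              X ‖ X  match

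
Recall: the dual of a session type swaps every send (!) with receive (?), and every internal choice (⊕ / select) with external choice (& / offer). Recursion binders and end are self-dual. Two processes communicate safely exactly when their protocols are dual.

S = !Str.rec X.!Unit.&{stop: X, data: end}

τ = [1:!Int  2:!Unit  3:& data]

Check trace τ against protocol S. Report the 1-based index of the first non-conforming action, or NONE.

1

step 1: got !Int, protocol expects !Str  ✗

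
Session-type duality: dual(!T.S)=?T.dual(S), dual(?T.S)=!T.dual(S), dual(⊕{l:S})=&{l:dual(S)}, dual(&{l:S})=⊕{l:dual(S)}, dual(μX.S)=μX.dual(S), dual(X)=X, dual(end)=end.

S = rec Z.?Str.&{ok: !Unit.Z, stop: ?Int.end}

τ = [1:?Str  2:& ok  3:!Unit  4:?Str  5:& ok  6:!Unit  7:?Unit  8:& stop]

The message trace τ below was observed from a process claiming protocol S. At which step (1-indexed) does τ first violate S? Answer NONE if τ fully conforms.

step 1: ?Str  ✓  residual = &{ok: !Unit.rec Z.…, stop: ?Int.end}
step 2: & ok  ✓  residual = !Unit.rec Z.…
step 3: !Unit  ✓  residual = rec Z.…
step 4: ?Str  ✓  residual = &{ok: !Unit.rec Z.…, stop: ?Int.end}
step 5: & ok  ✓  residual = !Unit.rec Z.…
step 6: !Unit  ✓  residual = rec Z.…
step 7: got ?Unit, protocol expects ?Str  ✗

7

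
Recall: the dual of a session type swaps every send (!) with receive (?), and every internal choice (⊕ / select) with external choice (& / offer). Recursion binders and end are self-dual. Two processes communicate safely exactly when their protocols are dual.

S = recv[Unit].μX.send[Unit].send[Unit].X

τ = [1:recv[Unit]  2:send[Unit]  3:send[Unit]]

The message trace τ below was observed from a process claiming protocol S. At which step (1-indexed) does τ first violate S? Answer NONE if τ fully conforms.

NONE

[1] recv[Unit]  ✓  residual = μX.…
[2] send[Unit]  ✓  residual = send[Unit].μX.…
[3] send[Unit]  ✓  residual = μX.…
trace exhausted — no violation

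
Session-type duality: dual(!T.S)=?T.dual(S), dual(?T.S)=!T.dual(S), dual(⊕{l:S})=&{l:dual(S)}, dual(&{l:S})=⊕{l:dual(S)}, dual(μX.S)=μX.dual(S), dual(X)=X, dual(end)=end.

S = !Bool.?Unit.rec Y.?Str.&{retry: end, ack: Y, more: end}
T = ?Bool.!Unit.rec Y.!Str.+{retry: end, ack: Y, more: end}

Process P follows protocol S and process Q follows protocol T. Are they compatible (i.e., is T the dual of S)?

YES

!Bool vs ?Bool  match
  ?Unit vs !Unit  match
    rec Y vs rec Y  match (binder kept)
      ?Str vs !Str  match
        &{retry,ack,more} vs +{retry,ack,more}  match same labels
          case retry:
            end vs end  match
          case ack:
            Y vs Y  match
          case more:
            end vs end  match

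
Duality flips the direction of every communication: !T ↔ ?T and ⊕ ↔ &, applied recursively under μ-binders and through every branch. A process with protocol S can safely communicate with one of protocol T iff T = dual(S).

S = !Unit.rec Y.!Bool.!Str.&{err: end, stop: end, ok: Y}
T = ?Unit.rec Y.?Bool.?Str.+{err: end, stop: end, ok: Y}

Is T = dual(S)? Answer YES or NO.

YES

!Unit ‖ ?Unit  ok
  rec Y ‖ rec Y  ok (μ self-dual)
    !Bool ‖ ?Bool  ok
      !Str ‖ ?Str  ok
        &{err,stop,ok} ‖ +{err,stop,ok}  ok labels match
          • err:
            end ‖ end  ok
          • stop:
            end ‖ end  ok
          • ok:
            Y ‖ Y  ok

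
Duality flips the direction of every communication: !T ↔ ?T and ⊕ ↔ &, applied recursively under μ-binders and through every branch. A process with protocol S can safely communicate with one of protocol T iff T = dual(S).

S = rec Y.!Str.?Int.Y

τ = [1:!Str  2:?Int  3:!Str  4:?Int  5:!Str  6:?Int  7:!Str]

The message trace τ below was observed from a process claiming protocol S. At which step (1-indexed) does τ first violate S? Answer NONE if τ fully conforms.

@1 !Str  ✓  cont: ?Int.rec Y.…
@2 ?Int  ✓  cont: rec Y.…
@3 !Str  ✓  cont: ?Int.rec Y.…
@4 ?Int  ✓  cont: rec Y.…
@5 !Str  ✓  cont: ?Int.rec Y.…
@6 ?Int  ✓  cont: rec Y.…
@7 !Str  ✓  cont: ?Int.rec Y.…
all 7 steps conform

NONE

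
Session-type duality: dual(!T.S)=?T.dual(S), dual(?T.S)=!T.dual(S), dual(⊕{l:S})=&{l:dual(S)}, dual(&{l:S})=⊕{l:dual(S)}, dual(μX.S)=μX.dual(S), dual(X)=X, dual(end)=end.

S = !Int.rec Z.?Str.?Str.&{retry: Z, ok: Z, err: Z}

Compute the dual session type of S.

?Int.rec Z.!Str.!Str.+{retry: Z, ok: Z, err: Z}

!Int → ?Int
  rec Z → rec Z  (binder kept)
    ?Str → !Str
      ?Str → !Str
        &{retry,ok,err} → +{retry,ok,err}  (external→internal)
          case retry:
            Z ↦ Z
          case ok:
            Z ↦ Z
          case err:
            Z ↦ Z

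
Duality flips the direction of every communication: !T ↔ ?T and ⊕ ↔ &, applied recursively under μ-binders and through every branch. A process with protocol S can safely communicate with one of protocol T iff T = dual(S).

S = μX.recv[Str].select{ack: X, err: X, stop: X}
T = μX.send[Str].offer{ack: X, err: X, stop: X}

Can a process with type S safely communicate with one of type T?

YES

μX vs μX  ok (rec unchanged)
  recv[Str] vs send[Str]  ok
    select{ack,err,stop} vs offer{ack,err,stop}  ok same labels
      [ack]
        X vs X  ok
      [err]
        X vs X  ok
      [stop]
        X vs X  ok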